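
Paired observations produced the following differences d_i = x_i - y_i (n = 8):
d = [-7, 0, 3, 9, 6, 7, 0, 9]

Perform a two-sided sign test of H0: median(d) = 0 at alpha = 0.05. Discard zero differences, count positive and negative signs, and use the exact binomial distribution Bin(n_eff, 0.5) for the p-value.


Step 1: Discard zero differences. Original n = 8; n_eff = number of nonzero differences = 6.
Nonzero differences (with sign): -7, +3, +9, +6, +7, +9
Step 2: Count signs: positive = 5, negative = 1.
Step 3: Under H0: P(positive) = 0.5, so the number of positives S ~ Bin(6, 0.5).
Step 4: Two-sided exact p-value = sum of Bin(6,0.5) probabilities at or below the observed probability = 0.218750.
Step 5: alpha = 0.05. fail to reject H0.

n_eff = 6, pos = 5, neg = 1, p = 0.218750, fail to reject H0.


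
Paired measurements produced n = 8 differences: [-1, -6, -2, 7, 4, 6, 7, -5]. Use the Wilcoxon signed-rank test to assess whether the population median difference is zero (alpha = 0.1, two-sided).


Step 1: Drop any zero differences (none here) and take |d_i|.
|d| = [1, 6, 2, 7, 4, 6, 7, 5]
Step 2: Midrank |d_i| (ties get averaged ranks).
ranks: |1|->1, |6|->5.5, |2|->2, |7|->7.5, |4|->3, |6|->5.5, |7|->7.5, |5|->4
Step 3: Attach original signs; sum ranks with positive sign and with negative sign.
W+ = 7.5 + 3 + 5.5 + 7.5 = 23.5
W- = 1 + 5.5 + 2 + 4 = 12.5
(Check: W+ + W- = 36 should equal n(n+1)/2 = 36.)
Step 4: Test statistic W = min(W+, W-) = 12.5.
Step 5: Ties in |d|, so use the tie-corrected normal approximation.
        E[W] = n(n+1)/4 = 8*9/4 = 18.
        Tie groups: |d|=6 (t=2), |d|=7 (t=2); sum(t^3 - t) = 12.
        Var[W] = n(n+1)(2n+1)/24 - sum(t^3-t)/48 = 1224/24 - 12/48 = 50.75.
        z = (W - E[W]) / sqrt(Var[W]) = (12.5 - 18) / 7.1239 = -0.7720.
        Two-sided p = 2*Phi(z) = 0.440086.
Step 6: alpha = 0.1. fail to reject H0.

W+ = 23.5, W- = 12.5, W = min = 12.5, p = 0.440086, fail to reject H0.


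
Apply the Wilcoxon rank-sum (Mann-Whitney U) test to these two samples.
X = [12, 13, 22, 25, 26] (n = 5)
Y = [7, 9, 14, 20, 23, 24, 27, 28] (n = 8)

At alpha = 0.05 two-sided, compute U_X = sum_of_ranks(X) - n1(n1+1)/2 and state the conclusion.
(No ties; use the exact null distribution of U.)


Step 1: Combine and sort all 13 observations; assign midranks.
sorted (value, group): (7,Y), (9,Y), (12,X), (13,X), (14,Y), (20,Y), (22,X), (23,Y), (24,Y), (25,X), (26,X), (27,Y), (28,Y)
ranks: 7->1, 9->2, 12->3, 13->4, 14->5, 20->6, 22->7, 23->8, 24->9, 25->10, 26->11, 27->12, 28->13
Step 2: Rank sum for X: R1 = 3 + 4 + 7 + 10 + 11 = 35.
Step 3: U_X = R1 - n1(n1+1)/2 = 35 - 5*6/2 = 35 - 15 = 20.
       U_Y = n1*n2 - U_X = 40 - 20 = 20.
Step 4: No ties, so the exact null distribution of U (based on enumerating the C(13,5) = 1287 equally likely rank assignments) gives the two-sided p-value.
Step 5: p-value = 1.000000; compare to alpha = 0.05. fail to reject H0.

U_X = 20, p = 1.000000, fail to reject H0 at alpha = 0.05.


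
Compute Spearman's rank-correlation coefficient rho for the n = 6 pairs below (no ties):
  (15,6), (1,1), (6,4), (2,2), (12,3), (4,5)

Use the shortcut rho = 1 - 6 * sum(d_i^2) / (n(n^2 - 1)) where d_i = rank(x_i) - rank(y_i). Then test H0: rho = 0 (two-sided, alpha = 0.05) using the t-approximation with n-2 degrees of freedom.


Step 1: Rank x and y separately (midranks; no ties here).
rank(x): 15->6, 1->1, 6->4, 2->2, 12->5, 4->3
rank(y): 6->6, 1->1, 4->4, 2->2, 3->3, 5->5
Step 2: d_i = R_x(i) - R_y(i); compute d_i^2.
  (6-6)^2=0, (1-1)^2=0, (4-4)^2=0, (2-2)^2=0, (5-3)^2=4, (3-5)^2=4
sum(d^2) = 8.
Step 3: rho = 1 - 6*8 / (6*(6^2 - 1)) = 1 - 48/210 = 0.771429.
Step 4: Under H0, t = rho * sqrt((n-2)/(1-rho^2)) = 2.4247 ~ t(4).
Step 5: Two-sided p-value from the t-distribution with 4 df = 0.072397.
Step 6: alpha = 0.05. fail to reject H0.

rho = 0.7714, p = 0.072397, fail to reject H0 at alpha = 0.05.


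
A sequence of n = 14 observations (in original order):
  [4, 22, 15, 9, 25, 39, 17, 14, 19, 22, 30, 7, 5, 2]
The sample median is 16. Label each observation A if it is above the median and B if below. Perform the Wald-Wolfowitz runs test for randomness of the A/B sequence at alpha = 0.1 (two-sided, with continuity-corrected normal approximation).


Step 1: Compute median = 16; label A = above, B = below.
Labels in order: BABBAAABAAABBB  (n_A = 7, n_B = 7)
Step 2: Count runs R = 7.
Step 3: Under H0 (random ordering), E[R] = 2*n_A*n_B/(n_A+n_B) + 1 = 2*7*7/14 + 1 = 8.0000.
        Var[R] = 2*n_A*n_B*(2*n_A*n_B - n_A - n_B) / ((n_A+n_B)^2 * (n_A+n_B-1)) = 8232/2548 = 3.2308.
        SD[R] = 1.7974.
Step 4: Continuity-corrected z = (R + 0.5 - E[R]) / SD[R] = (7 + 0.5 - 8.0000) / 1.7974 = -0.2782.
Step 5: Two-sided p-value via normal approximation = 2*(1 - Phi(|z|)) = 0.780879.
Step 6: alpha = 0.1. fail to reject H0.

R = 7, z = -0.2782, p = 0.780879, fail to reject H0.


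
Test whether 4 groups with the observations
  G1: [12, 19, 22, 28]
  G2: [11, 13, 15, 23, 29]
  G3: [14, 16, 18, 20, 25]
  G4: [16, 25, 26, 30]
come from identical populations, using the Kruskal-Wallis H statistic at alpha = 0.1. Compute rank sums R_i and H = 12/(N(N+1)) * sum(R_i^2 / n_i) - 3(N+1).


Step 1: Combine all N = 18 observations and assign midranks.
sorted (value, group, rank): (11,G2,1), (12,G1,2), (13,G2,3), (14,G3,4), (15,G2,5), (16,G3,6.5), (16,G4,6.5), (18,G3,8), (19,G1,9), (20,G3,10), (22,G1,11), (23,G2,12), (25,G3,13.5), (25,G4,13.5), (26,G4,15), (28,G1,16), (29,G2,17), (30,G4,18)
Step 2: Sum ranks within each group.
R_1 = 38 (n_1 = 4)
R_2 = 38 (n_2 = 5)
R_3 = 42 (n_3 = 5)
R_4 = 53 (n_4 = 4)
Step 3: H = 12/(N(N+1)) * sum(R_i^2/n_i) - 3(N+1)
     = 12/(18*19) * (38^2/4 + 38^2/5 + 42^2/5 + 53^2/4) - 3*19
     = 0.035088 * 1704.85 - 57
     = 2.819298.
Step 4: Ties present; correction factor C = 1 - 12/(18^3 - 18) = 0.997936. Corrected H = 2.819298 / 0.997936 = 2.825129.
Step 5: Under H0, H ~ chi^2(3); p-value = 0.419380.
Step 6: alpha = 0.1. fail to reject H0.

H = 2.8251, df = 3, p = 0.419380, fail to reject H0.


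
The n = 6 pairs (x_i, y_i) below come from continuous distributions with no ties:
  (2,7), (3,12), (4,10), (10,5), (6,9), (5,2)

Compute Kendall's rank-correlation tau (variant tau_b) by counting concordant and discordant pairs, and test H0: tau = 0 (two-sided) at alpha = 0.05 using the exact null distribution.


Step 1: Enumerate the 15 unordered pairs (i,j) with i<j and classify each by sign(x_j-x_i) * sign(y_j-y_i).
  (1,2):dx=+1,dy=+5->C; (1,3):dx=+2,dy=+3->C; (1,4):dx=+8,dy=-2->D; (1,5):dx=+4,dy=+2->C
  (1,6):dx=+3,dy=-5->D; (2,3):dx=+1,dy=-2->D; (2,4):dx=+7,dy=-7->D; (2,5):dx=+3,dy=-3->D
  (2,6):dx=+2,dy=-10->D; (3,4):dx=+6,dy=-5->D; (3,5):dx=+2,dy=-1->D; (3,6):dx=+1,dy=-8->D
  (4,5):dx=-4,dy=+4->D; (4,6):dx=-5,dy=-3->C; (5,6):dx=-1,dy=-7->C
Step 2: C = 5, D = 10, total pairs = 15.
Step 3: tau = (C - D)/(n(n-1)/2) = (5 - 10)/15 = -0.333333.
Step 4: Exact two-sided p-value (enumerate n! = 720 permutations of y under H0): p = 0.469444.
Step 5: alpha = 0.05. fail to reject H0.

tau_b = -0.3333 (C=5, D=10), p = 0.469444, fail to reject H0.


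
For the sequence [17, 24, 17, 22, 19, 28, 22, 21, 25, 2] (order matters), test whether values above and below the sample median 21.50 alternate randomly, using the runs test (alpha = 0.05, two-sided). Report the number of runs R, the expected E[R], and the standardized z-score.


Step 1: Compute median = 21.50; label A = above, B = below.
Labels in order: BABABAABAB  (n_A = 5, n_B = 5)
Step 2: Count runs R = 9.
Step 3: Under H0 (random ordering), E[R] = 2*n_A*n_B/(n_A+n_B) + 1 = 2*5*5/10 + 1 = 6.0000.
        Var[R] = 2*n_A*n_B*(2*n_A*n_B - n_A - n_B) / ((n_A+n_B)^2 * (n_A+n_B-1)) = 2000/900 = 2.2222.
        SD[R] = 1.4907.
Step 4: Continuity-corrected z = (R - 0.5 - E[R]) / SD[R] = (9 - 0.5 - 6.0000) / 1.4907 = 1.6771.
Step 5: Two-sided p-value via normal approximation = 2*(1 - Phi(|z|)) = 0.093533.
Step 6: alpha = 0.05. fail to reject H0.

R = 9, z = 1.6771, p = 0.093533, fail to reject H0.


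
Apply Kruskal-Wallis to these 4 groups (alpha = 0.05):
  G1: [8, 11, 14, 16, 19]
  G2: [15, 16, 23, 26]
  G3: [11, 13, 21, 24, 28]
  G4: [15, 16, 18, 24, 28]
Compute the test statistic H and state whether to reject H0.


Step 1: Combine all N = 19 observations and assign midranks.
sorted (value, group, rank): (8,G1,1), (11,G1,2.5), (11,G3,2.5), (13,G3,4), (14,G1,5), (15,G2,6.5), (15,G4,6.5), (16,G1,9), (16,G2,9), (16,G4,9), (18,G4,11), (19,G1,12), (21,G3,13), (23,G2,14), (24,G3,15.5), (24,G4,15.5), (26,G2,17), (28,G3,18.5), (28,G4,18.5)
Step 2: Sum ranks within each group.
R_1 = 29.5 (n_1 = 5)
R_2 = 46.5 (n_2 = 4)
R_3 = 53.5 (n_3 = 5)
R_4 = 60.5 (n_4 = 5)
Step 3: H = 12/(N(N+1)) * sum(R_i^2/n_i) - 3(N+1)
     = 12/(19*20) * (29.5^2/5 + 46.5^2/4 + 53.5^2/5 + 60.5^2/5) - 3*20
     = 0.031579 * 2019.11 - 60
     = 3.761447.
Step 4: Ties present; correction factor C = 1 - 48/(19^3 - 19) = 0.992982. Corrected H = 3.761447 / 0.992982 = 3.788030.
Step 5: Under H0, H ~ chi^2(3); p-value = 0.285282.
Step 6: alpha = 0.05. fail to reject H0.

H = 3.7880, df = 3, p = 0.285282, fail to reject H0.


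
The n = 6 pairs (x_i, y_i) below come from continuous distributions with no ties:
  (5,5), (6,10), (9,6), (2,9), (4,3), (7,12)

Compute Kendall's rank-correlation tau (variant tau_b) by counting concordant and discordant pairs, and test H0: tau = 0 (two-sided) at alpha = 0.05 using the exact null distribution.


Step 1: Enumerate the 15 unordered pairs (i,j) with i<j and classify each by sign(x_j-x_i) * sign(y_j-y_i).
  (1,2):dx=+1,dy=+5->C; (1,3):dx=+4,dy=+1->C; (1,4):dx=-3,dy=+4->D; (1,5):dx=-1,dy=-2->C
  (1,6):dx=+2,dy=+7->C; (2,3):dx=+3,dy=-4->D; (2,4):dx=-4,dy=-1->C; (2,5):dx=-2,dy=-7->C
  (2,6):dx=+1,dy=+2->C; (3,4):dx=-7,dy=+3->D; (3,5):dx=-5,dy=-3->C; (3,6):dx=-2,dy=+6->D
  (4,5):dx=+2,dy=-6->D; (4,6):dx=+5,dy=+3->C; (5,6):dx=+3,dy=+9->C
Step 2: C = 10, D = 5, total pairs = 15.
Step 3: tau = (C - D)/(n(n-1)/2) = (10 - 5)/15 = 0.333333.
Step 4: Exact two-sided p-value (enumerate n! = 720 permutations of y under H0): p = 0.469444.
Step 5: alpha = 0.05. fail to reject H0.

tau_b = 0.3333 (C=10, D=5), p = 0.469444, fail to reject H0.


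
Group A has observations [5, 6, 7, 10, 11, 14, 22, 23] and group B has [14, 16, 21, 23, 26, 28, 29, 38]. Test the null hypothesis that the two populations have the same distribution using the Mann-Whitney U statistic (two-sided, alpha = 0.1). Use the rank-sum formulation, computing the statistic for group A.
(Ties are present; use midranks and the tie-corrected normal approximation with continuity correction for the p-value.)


Step 1: Combine and sort all 16 observations; assign midranks.
sorted (value, group): (5,X), (6,X), (7,X), (10,X), (11,X), (14,X), (14,Y), (16,Y), (21,Y), (22,X), (23,X), (23,Y), (26,Y), (28,Y), (29,Y), (38,Y)
ranks: 5->1, 6->2, 7->3, 10->4, 11->5, 14->6.5, 14->6.5, 16->8, 21->9, 22->10, 23->11.5, 23->11.5, 26->13, 28->14, 29->15, 38->16
Step 2: Rank sum for X: R1 = 1 + 2 + 3 + 4 + 5 + 6.5 + 10 + 11.5 = 43.
Step 3: U_X = R1 - n1(n1+1)/2 = 43 - 8*9/2 = 43 - 36 = 7.
       U_Y = n1*n2 - U_X = 64 - 7 = 57.
Step 4: Ties are present, so use the tie-corrected normal approximation (with continuity correction) for the p-value.
Step 5: p-value = 0.009972; compare to alpha = 0.1. reject H0.

U_X = 7, p = 0.009972, reject H0 at alpha = 0.1.


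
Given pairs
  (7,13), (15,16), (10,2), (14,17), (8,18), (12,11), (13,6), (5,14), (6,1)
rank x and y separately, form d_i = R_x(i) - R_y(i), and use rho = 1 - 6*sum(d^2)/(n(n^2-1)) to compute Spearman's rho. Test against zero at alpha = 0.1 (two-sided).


Step 1: Rank x and y separately (midranks; no ties here).
rank(x): 7->3, 15->9, 10->5, 14->8, 8->4, 12->6, 13->7, 5->1, 6->2
rank(y): 13->5, 16->7, 2->2, 17->8, 18->9, 11->4, 6->3, 14->6, 1->1
Step 2: d_i = R_x(i) - R_y(i); compute d_i^2.
  (3-5)^2=4, (9-7)^2=4, (5-2)^2=9, (8-8)^2=0, (4-9)^2=25, (6-4)^2=4, (7-3)^2=16, (1-6)^2=25, (2-1)^2=1
sum(d^2) = 88.
Step 3: rho = 1 - 6*88 / (9*(9^2 - 1)) = 1 - 528/720 = 0.266667.
Step 4: Under H0, t = rho * sqrt((n-2)/(1-rho^2)) = 0.7320 ~ t(7).
Step 5: Two-sided p-value from the t-distribution with 7 df = 0.487922.
Step 6: alpha = 0.1. fail to reject H0.

rho = 0.2667, p = 0.487922, fail to reject H0 at alpha = 0.1.


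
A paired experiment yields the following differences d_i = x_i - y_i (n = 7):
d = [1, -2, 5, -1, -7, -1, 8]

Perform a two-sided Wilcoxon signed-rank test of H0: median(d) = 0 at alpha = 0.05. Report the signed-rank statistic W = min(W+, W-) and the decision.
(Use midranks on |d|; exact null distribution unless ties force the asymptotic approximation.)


Step 1: Drop any zero differences (none here) and take |d_i|.
|d| = [1, 2, 5, 1, 7, 1, 8]
Step 2: Midrank |d_i| (ties get averaged ranks).
ranks: |1|->2, |2|->4, |5|->5, |1|->2, |7|->6, |1|->2, |8|->7
Step 3: Attach original signs; sum ranks with positive sign and with negative sign.
W+ = 2 + 5 + 7 = 14
W- = 4 + 2 + 6 + 2 = 14
(Check: W+ + W- = 28 should equal n(n+1)/2 = 28.)
Step 4: Test statistic W = min(W+, W-) = 14.
Step 5: Ties in |d|, so use the tie-corrected normal approximation.
        E[W] = n(n+1)/4 = 7*8/4 = 14.
        Tie groups: |d|=1 (t=3); sum(t^3 - t) = 24.
        Var[W] = n(n+1)(2n+1)/24 - sum(t^3-t)/48 = 840/24 - 24/48 = 34.5.
        z = (W - E[W]) / sqrt(Var[W]) = (14 - 14) / 5.8737 = 0.0000.
        Two-sided p = 2*Phi(z) = 1.000000.
Step 6: alpha = 0.05. fail to reject H0.

W+ = 14, W- = 14, W = min = 14, p = 1.000000, fail to reject H0.


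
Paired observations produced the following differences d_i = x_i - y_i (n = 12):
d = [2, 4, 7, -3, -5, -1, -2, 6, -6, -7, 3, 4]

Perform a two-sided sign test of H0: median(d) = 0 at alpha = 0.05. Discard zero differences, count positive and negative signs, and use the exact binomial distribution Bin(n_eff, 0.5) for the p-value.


Step 1: Discard zero differences. Original n = 12; n_eff = number of nonzero differences = 12.
Nonzero differences (with sign): +2, +4, +7, -3, -5, -1, -2, +6, -6, -7, +3, +4
Step 2: Count signs: positive = 6, negative = 6.
Step 3: Under H0: P(positive) = 0.5, so the number of positives S ~ Bin(12, 0.5).
Step 4: Two-sided exact p-value = sum of Bin(12,0.5) probabilities at or below the observed probability = 1.000000.
Step 5: alpha = 0.05. fail to reject H0.

n_eff = 12, pos = 6, neg = 6, p = 1.000000, fail to reject H0.


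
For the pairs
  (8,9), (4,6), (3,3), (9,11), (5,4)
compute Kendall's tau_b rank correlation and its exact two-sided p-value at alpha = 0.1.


Step 1: Enumerate the 10 unordered pairs (i,j) with i<j and classify each by sign(x_j-x_i) * sign(y_j-y_i).
  (1,2):dx=-4,dy=-3->C; (1,3):dx=-5,dy=-6->C; (1,4):dx=+1,dy=+2->C; (1,5):dx=-3,dy=-5->C
  (2,3):dx=-1,dy=-3->C; (2,4):dx=+5,dy=+5->C; (2,5):dx=+1,dy=-2->D; (3,4):dx=+6,dy=+8->C
  (3,5):dx=+2,dy=+1->C; (4,5):dx=-4,dy=-7->C
Step 2: C = 9, D = 1, total pairs = 10.
Step 3: tau = (C - D)/(n(n-1)/2) = (9 - 1)/10 = 0.800000.
Step 4: Exact two-sided p-value (enumerate n! = 120 permutations of y under H0): p = 0.083333.
Step 5: alpha = 0.1. reject H0.

tau_b = 0.8000 (C=9, D=1), p = 0.083333, reject H0.


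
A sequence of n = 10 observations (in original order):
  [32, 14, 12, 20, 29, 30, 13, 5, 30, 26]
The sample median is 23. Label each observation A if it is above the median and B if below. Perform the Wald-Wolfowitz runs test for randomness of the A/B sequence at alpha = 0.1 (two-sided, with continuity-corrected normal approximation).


Step 1: Compute median = 23; label A = above, B = below.
Labels in order: ABBBAABBAA  (n_A = 5, n_B = 5)
Step 2: Count runs R = 5.
Step 3: Under H0 (random ordering), E[R] = 2*n_A*n_B/(n_A+n_B) + 1 = 2*5*5/10 + 1 = 6.0000.
        Var[R] = 2*n_A*n_B*(2*n_A*n_B - n_A - n_B) / ((n_A+n_B)^2 * (n_A+n_B-1)) = 2000/900 = 2.2222.
        SD[R] = 1.4907.
Step 4: Continuity-corrected z = (R + 0.5 - E[R]) / SD[R] = (5 + 0.5 - 6.0000) / 1.4907 = -0.3354.
Step 5: Two-sided p-value via normal approximation = 2*(1 - Phi(|z|)) = 0.737316.
Step 6: alpha = 0.1. fail to reject H0.

R = 5, z = -0.3354, p = 0.737316, fail to reject H0.


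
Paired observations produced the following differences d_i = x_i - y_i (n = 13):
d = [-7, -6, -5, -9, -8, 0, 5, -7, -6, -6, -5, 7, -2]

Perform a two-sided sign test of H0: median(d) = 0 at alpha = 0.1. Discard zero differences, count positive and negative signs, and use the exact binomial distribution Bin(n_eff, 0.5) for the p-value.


Step 1: Discard zero differences. Original n = 13; n_eff = number of nonzero differences = 12.
Nonzero differences (with sign): -7, -6, -5, -9, -8, +5, -7, -6, -6, -5, +7, -2
Step 2: Count signs: positive = 2, negative = 10.
Step 3: Under H0: P(positive) = 0.5, so the number of positives S ~ Bin(12, 0.5).
Step 4: Two-sided exact p-value = sum of Bin(12,0.5) probabilities at or below the observed probability = 0.038574.
Step 5: alpha = 0.1. reject H0.

n_eff = 12, pos = 2, neg = 10, p = 0.038574, reject H0.


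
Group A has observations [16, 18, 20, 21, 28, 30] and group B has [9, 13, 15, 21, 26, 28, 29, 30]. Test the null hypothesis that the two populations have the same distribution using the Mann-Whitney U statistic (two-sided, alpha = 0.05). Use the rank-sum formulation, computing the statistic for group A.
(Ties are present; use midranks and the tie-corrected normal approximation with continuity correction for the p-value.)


Step 1: Combine and sort all 14 observations; assign midranks.
sorted (value, group): (9,Y), (13,Y), (15,Y), (16,X), (18,X), (20,X), (21,X), (21,Y), (26,Y), (28,X), (28,Y), (29,Y), (30,X), (30,Y)
ranks: 9->1, 13->2, 15->3, 16->4, 18->5, 20->6, 21->7.5, 21->7.5, 26->9, 28->10.5, 28->10.5, 29->12, 30->13.5, 30->13.5
Step 2: Rank sum for X: R1 = 4 + 5 + 6 + 7.5 + 10.5 + 13.5 = 46.5.
Step 3: U_X = R1 - n1(n1+1)/2 = 46.5 - 6*7/2 = 46.5 - 21 = 25.5.
       U_Y = n1*n2 - U_X = 48 - 25.5 = 22.5.
Step 4: Ties are present, so use the tie-corrected normal approximation (with continuity correction) for the p-value.
Step 5: p-value = 0.896941; compare to alpha = 0.05. fail to reject H0.

U_X = 25.5, p = 0.896941, fail to reject H0 at alpha = 0.05.


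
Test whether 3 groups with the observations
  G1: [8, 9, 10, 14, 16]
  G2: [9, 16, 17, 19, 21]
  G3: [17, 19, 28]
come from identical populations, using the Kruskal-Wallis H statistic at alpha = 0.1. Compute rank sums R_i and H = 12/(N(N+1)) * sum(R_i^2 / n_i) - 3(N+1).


Step 1: Combine all N = 13 observations and assign midranks.
sorted (value, group, rank): (8,G1,1), (9,G1,2.5), (9,G2,2.5), (10,G1,4), (14,G1,5), (16,G1,6.5), (16,G2,6.5), (17,G2,8.5), (17,G3,8.5), (19,G2,10.5), (19,G3,10.5), (21,G2,12), (28,G3,13)
Step 2: Sum ranks within each group.
R_1 = 19 (n_1 = 5)
R_2 = 40 (n_2 = 5)
R_3 = 32 (n_3 = 3)
Step 3: H = 12/(N(N+1)) * sum(R_i^2/n_i) - 3(N+1)
     = 12/(13*14) * (19^2/5 + 40^2/5 + 32^2/3) - 3*14
     = 0.065934 * 733.533 - 42
     = 6.364835.
Step 4: Ties present; correction factor C = 1 - 24/(13^3 - 13) = 0.989011. Corrected H = 6.364835 / 0.989011 = 6.435556.
Step 5: Under H0, H ~ chi^2(2); p-value = 0.040044.
Step 6: alpha = 0.1. reject H0.

H = 6.4356, df = 2, p = 0.040044, reject H0.


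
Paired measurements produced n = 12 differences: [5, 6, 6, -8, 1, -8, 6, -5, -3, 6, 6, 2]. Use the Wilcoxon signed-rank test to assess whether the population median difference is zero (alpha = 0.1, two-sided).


Step 1: Drop any zero differences (none here) and take |d_i|.
|d| = [5, 6, 6, 8, 1, 8, 6, 5, 3, 6, 6, 2]
Step 2: Midrank |d_i| (ties get averaged ranks).
ranks: |5|->4.5, |6|->8, |6|->8, |8|->11.5, |1|->1, |8|->11.5, |6|->8, |5|->4.5, |3|->3, |6|->8, |6|->8, |2|->2
Step 3: Attach original signs; sum ranks with positive sign and with negative sign.
W+ = 4.5 + 8 + 8 + 1 + 8 + 8 + 8 + 2 = 47.5
W- = 11.5 + 11.5 + 4.5 + 3 = 30.5
(Check: W+ + W- = 78 should equal n(n+1)/2 = 78.)
Step 4: Test statistic W = min(W+, W-) = 30.5.
Step 5: Ties in |d|, so use the tie-corrected normal approximation.
        E[W] = n(n+1)/4 = 12*13/4 = 39.
        Tie groups: |d|=5 (t=2), |d|=6 (t=5), |d|=8 (t=2); sum(t^3 - t) = 132.
        Var[W] = n(n+1)(2n+1)/24 - sum(t^3-t)/48 = 3900/24 - 132/48 = 159.75.
        z = (W - E[W]) / sqrt(Var[W]) = (30.5 - 39) / 12.6392 = -0.6725.
        Two-sided p = 2*Phi(z) = 0.501259.
Step 6: alpha = 0.1. fail to reject H0.

W+ = 47.5, W- = 30.5, W = min = 30.5, p = 0.501259, fail to reject H0.


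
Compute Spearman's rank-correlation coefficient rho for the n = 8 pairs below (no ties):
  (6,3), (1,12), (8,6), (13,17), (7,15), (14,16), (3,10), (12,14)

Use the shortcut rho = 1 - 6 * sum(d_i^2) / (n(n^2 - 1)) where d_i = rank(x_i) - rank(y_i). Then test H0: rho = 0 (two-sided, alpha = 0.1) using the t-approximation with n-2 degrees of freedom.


Step 1: Rank x and y separately (midranks; no ties here).
rank(x): 6->3, 1->1, 8->5, 13->7, 7->4, 14->8, 3->2, 12->6
rank(y): 3->1, 12->4, 6->2, 17->8, 15->6, 16->7, 10->3, 14->5
Step 2: d_i = R_x(i) - R_y(i); compute d_i^2.
  (3-1)^2=4, (1-4)^2=9, (5-2)^2=9, (7-8)^2=1, (4-6)^2=4, (8-7)^2=1, (2-3)^2=1, (6-5)^2=1
sum(d^2) = 30.
Step 3: rho = 1 - 6*30 / (8*(8^2 - 1)) = 1 - 180/504 = 0.642857.
Step 4: Under H0, t = rho * sqrt((n-2)/(1-rho^2)) = 2.0557 ~ t(6).
Step 5: Two-sided p-value from the t-distribution with 6 df = 0.085559.
Step 6: alpha = 0.1. reject H0.

rho = 0.6429, p = 0.085559, reject H0 at alpha = 0.1.


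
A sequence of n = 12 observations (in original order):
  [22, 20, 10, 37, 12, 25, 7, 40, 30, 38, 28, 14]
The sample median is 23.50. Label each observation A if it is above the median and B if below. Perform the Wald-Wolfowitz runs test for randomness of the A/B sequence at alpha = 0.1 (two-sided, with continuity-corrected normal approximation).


Step 1: Compute median = 23.50; label A = above, B = below.
Labels in order: BBBABABAAAAB  (n_A = 6, n_B = 6)
Step 2: Count runs R = 7.
Step 3: Under H0 (random ordering), E[R] = 2*n_A*n_B/(n_A+n_B) + 1 = 2*6*6/12 + 1 = 7.0000.
        Var[R] = 2*n_A*n_B*(2*n_A*n_B - n_A - n_B) / ((n_A+n_B)^2 * (n_A+n_B-1)) = 4320/1584 = 2.7273.
        SD[R] = 1.6514.
Step 4: R = E[R], so z = 0 with no continuity correction.
Step 5: Two-sided p-value via normal approximation = 2*(1 - Phi(|z|)) = 1.000000.
Step 6: alpha = 0.1. fail to reject H0.

R = 7, z = 0.0000, p = 1.000000, fail to reject H0.


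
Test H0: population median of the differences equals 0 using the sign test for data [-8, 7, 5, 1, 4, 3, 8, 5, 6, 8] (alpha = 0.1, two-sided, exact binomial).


Step 1: Discard zero differences. Original n = 10; n_eff = number of nonzero differences = 10.
Nonzero differences (with sign): -8, +7, +5, +1, +4, +3, +8, +5, +6, +8
Step 2: Count signs: positive = 9, negative = 1.
Step 3: Under H0: P(positive) = 0.5, so the number of positives S ~ Bin(10, 0.5).
Step 4: Two-sided exact p-value = sum of Bin(10,0.5) probabilities at or below the observed probability = 0.021484.
Step 5: alpha = 0.1. reject H0.

n_eff = 10, pos = 9, neg = 1, p = 0.021484, reject H0.


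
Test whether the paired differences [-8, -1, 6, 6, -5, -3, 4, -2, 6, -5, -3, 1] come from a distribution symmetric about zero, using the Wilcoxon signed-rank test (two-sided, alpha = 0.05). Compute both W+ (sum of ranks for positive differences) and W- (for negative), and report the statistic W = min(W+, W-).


Step 1: Drop any zero differences (none here) and take |d_i|.
|d| = [8, 1, 6, 6, 5, 3, 4, 2, 6, 5, 3, 1]
Step 2: Midrank |d_i| (ties get averaged ranks).
ranks: |8|->12, |1|->1.5, |6|->10, |6|->10, |5|->7.5, |3|->4.5, |4|->6, |2|->3, |6|->10, |5|->7.5, |3|->4.5, |1|->1.5
Step 3: Attach original signs; sum ranks with positive sign and with negative sign.
W+ = 10 + 10 + 6 + 10 + 1.5 = 37.5
W- = 12 + 1.5 + 7.5 + 4.5 + 3 + 7.5 + 4.5 = 40.5
(Check: W+ + W- = 78 should equal n(n+1)/2 = 78.)
Step 4: Test statistic W = min(W+, W-) = 37.5.
Step 5: Ties in |d|, so use the tie-corrected normal approximation.
        E[W] = n(n+1)/4 = 12*13/4 = 39.
        Tie groups: |d|=1 (t=2), |d|=3 (t=2), |d|=5 (t=2), |d|=6 (t=3); sum(t^3 - t) = 42.
        Var[W] = n(n+1)(2n+1)/24 - sum(t^3-t)/48 = 3900/24 - 42/48 = 161.625.
        z = (W - E[W]) / sqrt(Var[W]) = (37.5 - 39) / 12.7132 = -0.1180.
        Two-sided p = 2*Phi(z) = 0.906077.
Step 6: alpha = 0.05. fail to reject H0.

W+ = 37.5, W- = 40.5, W = min = 37.5, p = 0.906077, fail to reject H0.


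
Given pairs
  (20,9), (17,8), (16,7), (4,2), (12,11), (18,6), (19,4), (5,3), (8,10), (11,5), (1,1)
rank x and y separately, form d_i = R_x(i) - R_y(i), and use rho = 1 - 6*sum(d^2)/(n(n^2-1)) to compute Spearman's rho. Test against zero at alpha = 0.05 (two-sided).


Step 1: Rank x and y separately (midranks; no ties here).
rank(x): 20->11, 17->8, 16->7, 4->2, 12->6, 18->9, 19->10, 5->3, 8->4, 11->5, 1->1
rank(y): 9->9, 8->8, 7->7, 2->2, 11->11, 6->6, 4->4, 3->3, 10->10, 5->5, 1->1
Step 2: d_i = R_x(i) - R_y(i); compute d_i^2.
  (11-9)^2=4, (8-8)^2=0, (7-7)^2=0, (2-2)^2=0, (6-11)^2=25, (9-6)^2=9, (10-4)^2=36, (3-3)^2=0, (4-10)^2=36, (5-5)^2=0, (1-1)^2=0
sum(d^2) = 110.
Step 3: rho = 1 - 6*110 / (11*(11^2 - 1)) = 1 - 660/1320 = 0.500000.
Step 4: Under H0, t = rho * sqrt((n-2)/(1-rho^2)) = 1.7321 ~ t(9).
Step 5: Two-sided p-value from the t-distribution with 9 df = 0.117307.
Step 6: alpha = 0.05. fail to reject H0.

rho = 0.5000, p = 0.117307, fail to reject H0 at alpha = 0.05.


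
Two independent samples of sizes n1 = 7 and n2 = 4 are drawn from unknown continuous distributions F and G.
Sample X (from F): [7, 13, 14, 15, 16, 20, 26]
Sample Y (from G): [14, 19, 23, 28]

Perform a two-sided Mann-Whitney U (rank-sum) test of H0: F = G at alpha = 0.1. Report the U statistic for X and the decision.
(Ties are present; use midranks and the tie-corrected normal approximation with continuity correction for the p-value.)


Step 1: Combine and sort all 11 observations; assign midranks.
sorted (value, group): (7,X), (13,X), (14,X), (14,Y), (15,X), (16,X), (19,Y), (20,X), (23,Y), (26,X), (28,Y)
ranks: 7->1, 13->2, 14->3.5, 14->3.5, 15->5, 16->6, 19->7, 20->8, 23->9, 26->10, 28->11
Step 2: Rank sum for X: R1 = 1 + 2 + 3.5 + 5 + 6 + 8 + 10 = 35.5.
Step 3: U_X = R1 - n1(n1+1)/2 = 35.5 - 7*8/2 = 35.5 - 28 = 7.5.
       U_Y = n1*n2 - U_X = 28 - 7.5 = 20.5.
Step 4: Ties are present, so use the tie-corrected normal approximation (with continuity correction) for the p-value.
Step 5: p-value = 0.255756; compare to alpha = 0.1. fail to reject H0.

U_X = 7.5, p = 0.255756, fail to reject H0 at alpha = 0.1.


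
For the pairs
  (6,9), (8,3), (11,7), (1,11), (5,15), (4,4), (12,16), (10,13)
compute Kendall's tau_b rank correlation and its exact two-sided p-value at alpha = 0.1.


Step 1: Enumerate the 28 unordered pairs (i,j) with i<j and classify each by sign(x_j-x_i) * sign(y_j-y_i).
  (1,2):dx=+2,dy=-6->D; (1,3):dx=+5,dy=-2->D; (1,4):dx=-5,dy=+2->D; (1,5):dx=-1,dy=+6->D
  (1,6):dx=-2,dy=-5->C; (1,7):dx=+6,dy=+7->C; (1,8):dx=+4,dy=+4->C; (2,3):dx=+3,dy=+4->C
  (2,4):dx=-7,dy=+8->D; (2,5):dx=-3,dy=+12->D; (2,6):dx=-4,dy=+1->D; (2,7):dx=+4,dy=+13->C
  (2,8):dx=+2,dy=+10->C; (3,4):dx=-10,dy=+4->D; (3,5):dx=-6,dy=+8->D; (3,6):dx=-7,dy=-3->C
  (3,7):dx=+1,dy=+9->C; (3,8):dx=-1,dy=+6->D; (4,5):dx=+4,dy=+4->C; (4,6):dx=+3,dy=-7->D
  (4,7):dx=+11,dy=+5->C; (4,8):dx=+9,dy=+2->C; (5,6):dx=-1,dy=-11->C; (5,7):dx=+7,dy=+1->C
  (5,8):dx=+5,dy=-2->D; (6,7):dx=+8,dy=+12->C; (6,8):dx=+6,dy=+9->C; (7,8):dx=-2,dy=-3->C
Step 2: C = 16, D = 12, total pairs = 28.
Step 3: tau = (C - D)/(n(n-1)/2) = (16 - 12)/28 = 0.142857.
Step 4: Exact two-sided p-value (enumerate n! = 40320 permutations of y under H0): p = 0.719544.
Step 5: alpha = 0.1. fail to reject H0.

tau_b = 0.1429 (C=16, D=12), p = 0.719544, fail to reject H0.


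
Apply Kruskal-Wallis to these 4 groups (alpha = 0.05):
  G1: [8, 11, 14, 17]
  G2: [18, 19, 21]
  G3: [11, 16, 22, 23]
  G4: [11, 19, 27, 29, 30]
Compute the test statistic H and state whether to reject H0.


Step 1: Combine all N = 16 observations and assign midranks.
sorted (value, group, rank): (8,G1,1), (11,G1,3), (11,G3,3), (11,G4,3), (14,G1,5), (16,G3,6), (17,G1,7), (18,G2,8), (19,G2,9.5), (19,G4,9.5), (21,G2,11), (22,G3,12), (23,G3,13), (27,G4,14), (29,G4,15), (30,G4,16)
Step 2: Sum ranks within each group.
R_1 = 16 (n_1 = 4)
R_2 = 28.5 (n_2 = 3)
R_3 = 34 (n_3 = 4)
R_4 = 57.5 (n_4 = 5)
Step 3: H = 12/(N(N+1)) * sum(R_i^2/n_i) - 3(N+1)
     = 12/(16*17) * (16^2/4 + 28.5^2/3 + 34^2/4 + 57.5^2/5) - 3*17
     = 0.044118 * 1285 - 51
     = 5.691176.
Step 4: Ties present; correction factor C = 1 - 30/(16^3 - 16) = 0.992647. Corrected H = 5.691176 / 0.992647 = 5.733333.
Step 5: Under H0, H ~ chi^2(3); p-value = 0.125330.
Step 6: alpha = 0.05. fail to reject H0.

H = 5.7333, df = 3, p = 0.125330, fail to reject H0.


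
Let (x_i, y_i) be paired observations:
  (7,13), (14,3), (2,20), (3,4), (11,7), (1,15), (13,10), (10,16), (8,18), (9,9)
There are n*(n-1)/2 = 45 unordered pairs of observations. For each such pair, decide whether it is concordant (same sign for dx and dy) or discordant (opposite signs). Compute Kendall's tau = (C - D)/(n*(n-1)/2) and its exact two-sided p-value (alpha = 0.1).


Step 1: Enumerate the 45 unordered pairs (i,j) with i<j and classify each by sign(x_j-x_i) * sign(y_j-y_i).
  (1,2):dx=+7,dy=-10->D; (1,3):dx=-5,dy=+7->D; (1,4):dx=-4,dy=-9->C; (1,5):dx=+4,dy=-6->D
  (1,6):dx=-6,dy=+2->D; (1,7):dx=+6,dy=-3->D; (1,8):dx=+3,dy=+3->C; (1,9):dx=+1,dy=+5->C
  (1,10):dx=+2,dy=-4->D; (2,3):dx=-12,dy=+17->D; (2,4):dx=-11,dy=+1->D; (2,5):dx=-3,dy=+4->D
  (2,6):dx=-13,dy=+12->D; (2,7):dx=-1,dy=+7->D; (2,8):dx=-4,dy=+13->D; (2,9):dx=-6,dy=+15->D
  (2,10):dx=-5,dy=+6->D; (3,4):dx=+1,dy=-16->D; (3,5):dx=+9,dy=-13->D; (3,6):dx=-1,dy=-5->C
  (3,7):dx=+11,dy=-10->D; (3,8):dx=+8,dy=-4->D; (3,9):dx=+6,dy=-2->D; (3,10):dx=+7,dy=-11->D
  (4,5):dx=+8,dy=+3->C; (4,6):dx=-2,dy=+11->D; (4,7):dx=+10,dy=+6->C; (4,8):dx=+7,dy=+12->C
  (4,9):dx=+5,dy=+14->C; (4,10):dx=+6,dy=+5->C; (5,6):dx=-10,dy=+8->D; (5,7):dx=+2,dy=+3->C
  (5,8):dx=-1,dy=+9->D; (5,9):dx=-3,dy=+11->D; (5,10):dx=-2,dy=+2->D; (6,7):dx=+12,dy=-5->D
  (6,8):dx=+9,dy=+1->C; (6,9):dx=+7,dy=+3->C; (6,10):dx=+8,dy=-6->D; (7,8):dx=-3,dy=+6->D
  (7,9):dx=-5,dy=+8->D; (7,10):dx=-4,dy=-1->C; (8,9):dx=-2,dy=+2->D; (8,10):dx=-1,dy=-7->C
  (9,10):dx=+1,dy=-9->D
Step 2: C = 14, D = 31, total pairs = 45.
Step 3: tau = (C - D)/(n(n-1)/2) = (14 - 31)/45 = -0.377778.
Step 4: Exact two-sided p-value (enumerate n! = 3628800 permutations of y under H0): p = 0.155742.
Step 5: alpha = 0.1. fail to reject H0.

tau_b = -0.3778 (C=14, D=31), p = 0.155742, fail to reject H0.


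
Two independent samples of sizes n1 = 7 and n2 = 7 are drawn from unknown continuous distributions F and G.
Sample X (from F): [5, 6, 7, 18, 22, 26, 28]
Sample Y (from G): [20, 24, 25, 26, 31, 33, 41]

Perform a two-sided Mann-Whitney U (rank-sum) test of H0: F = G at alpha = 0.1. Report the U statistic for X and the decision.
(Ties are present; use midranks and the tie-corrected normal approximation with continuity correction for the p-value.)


Step 1: Combine and sort all 14 observations; assign midranks.
sorted (value, group): (5,X), (6,X), (7,X), (18,X), (20,Y), (22,X), (24,Y), (25,Y), (26,X), (26,Y), (28,X), (31,Y), (33,Y), (41,Y)
ranks: 5->1, 6->2, 7->3, 18->4, 20->5, 22->6, 24->7, 25->8, 26->9.5, 26->9.5, 28->11, 31->12, 33->13, 41->14
Step 2: Rank sum for X: R1 = 1 + 2 + 3 + 4 + 6 + 9.5 + 11 = 36.5.
Step 3: U_X = R1 - n1(n1+1)/2 = 36.5 - 7*8/2 = 36.5 - 28 = 8.5.
       U_Y = n1*n2 - U_X = 49 - 8.5 = 40.5.
Step 4: Ties are present, so use the tie-corrected normal approximation (with continuity correction) for the p-value.
Step 5: p-value = 0.047401; compare to alpha = 0.1. reject H0.

U_X = 8.5, p = 0.047401, reject H0 at alpha = 0.1.


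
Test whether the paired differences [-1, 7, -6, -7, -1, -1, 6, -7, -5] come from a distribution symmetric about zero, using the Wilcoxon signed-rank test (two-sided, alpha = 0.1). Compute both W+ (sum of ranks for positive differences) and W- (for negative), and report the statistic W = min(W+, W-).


Step 1: Drop any zero differences (none here) and take |d_i|.
|d| = [1, 7, 6, 7, 1, 1, 6, 7, 5]
Step 2: Midrank |d_i| (ties get averaged ranks).
ranks: |1|->2, |7|->8, |6|->5.5, |7|->8, |1|->2, |1|->2, |6|->5.5, |7|->8, |5|->4
Step 3: Attach original signs; sum ranks with positive sign and with negative sign.
W+ = 8 + 5.5 = 13.5
W- = 2 + 5.5 + 8 + 2 + 2 + 8 + 4 = 31.5
(Check: W+ + W- = 45 should equal n(n+1)/2 = 45.)
Step 4: Test statistic W = min(W+, W-) = 13.5.
Step 5: Ties in |d|, so use the tie-corrected normal approximation.
        E[W] = n(n+1)/4 = 9*10/4 = 22.5.
        Tie groups: |d|=1 (t=3), |d|=6 (t=2), |d|=7 (t=3); sum(t^3 - t) = 54.
        Var[W] = n(n+1)(2n+1)/24 - sum(t^3-t)/48 = 1710/24 - 54/48 = 70.125.
        z = (W - E[W]) / sqrt(Var[W]) = (13.5 - 22.5) / 8.3741 = -1.0747.
        Two-sided p = 2*Phi(z) = 0.282488.
Step 6: alpha = 0.1. fail to reject H0.

W+ = 13.5, W- = 31.5, W = min = 13.5, p = 0.282488, fail to reject H0.


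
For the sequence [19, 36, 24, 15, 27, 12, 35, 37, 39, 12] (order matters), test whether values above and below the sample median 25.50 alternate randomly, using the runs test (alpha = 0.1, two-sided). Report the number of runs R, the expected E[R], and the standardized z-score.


Step 1: Compute median = 25.50; label A = above, B = below.
Labels in order: BABBABAAAB  (n_A = 5, n_B = 5)
Step 2: Count runs R = 7.
Step 3: Under H0 (random ordering), E[R] = 2*n_A*n_B/(n_A+n_B) + 1 = 2*5*5/10 + 1 = 6.0000.
        Var[R] = 2*n_A*n_B*(2*n_A*n_B - n_A - n_B) / ((n_A+n_B)^2 * (n_A+n_B-1)) = 2000/900 = 2.2222.
        SD[R] = 1.4907.
Step 4: Continuity-corrected z = (R - 0.5 - E[R]) / SD[R] = (7 - 0.5 - 6.0000) / 1.4907 = 0.3354.
Step 5: Two-sided p-value via normal approximation = 2*(1 - Phi(|z|)) = 0.737316.
Step 6: alpha = 0.1. fail to reject H0.

R = 7, z = 0.3354, p = 0.737316, fail to reject H0.


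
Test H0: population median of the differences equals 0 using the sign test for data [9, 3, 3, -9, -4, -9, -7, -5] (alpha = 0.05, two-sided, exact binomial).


Step 1: Discard zero differences. Original n = 8; n_eff = number of nonzero differences = 8.
Nonzero differences (with sign): +9, +3, +3, -9, -4, -9, -7, -5
Step 2: Count signs: positive = 3, negative = 5.
Step 3: Under H0: P(positive) = 0.5, so the number of positives S ~ Bin(8, 0.5).
Step 4: Two-sided exact p-value = sum of Bin(8,0.5) probabilities at or below the observed probability = 0.726562.
Step 5: alpha = 0.05. fail to reject H0.

n_eff = 8, pos = 3, neg = 5, p = 0.726562, fail to reject H0.


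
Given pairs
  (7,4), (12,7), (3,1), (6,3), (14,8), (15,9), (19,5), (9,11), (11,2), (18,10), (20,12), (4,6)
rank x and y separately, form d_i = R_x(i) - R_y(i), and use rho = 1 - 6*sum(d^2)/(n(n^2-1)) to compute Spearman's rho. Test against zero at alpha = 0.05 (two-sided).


Step 1: Rank x and y separately (midranks; no ties here).
rank(x): 7->4, 12->7, 3->1, 6->3, 14->8, 15->9, 19->11, 9->5, 11->6, 18->10, 20->12, 4->2
rank(y): 4->4, 7->7, 1->1, 3->3, 8->8, 9->9, 5->5, 11->11, 2->2, 10->10, 12->12, 6->6
Step 2: d_i = R_x(i) - R_y(i); compute d_i^2.
  (4-4)^2=0, (7-7)^2=0, (1-1)^2=0, (3-3)^2=0, (8-8)^2=0, (9-9)^2=0, (11-5)^2=36, (5-11)^2=36, (6-2)^2=16, (10-10)^2=0, (12-12)^2=0, (2-6)^2=16
sum(d^2) = 104.
Step 3: rho = 1 - 6*104 / (12*(12^2 - 1)) = 1 - 624/1716 = 0.636364.
Step 4: Under H0, t = rho * sqrt((n-2)/(1-rho^2)) = 2.6087 ~ t(10).
Step 5: Two-sided p-value from the t-distribution with 10 df = 0.026097.
Step 6: alpha = 0.05. reject H0.

rho = 0.6364, p = 0.026097, reject H0 at alpha = 0.05.


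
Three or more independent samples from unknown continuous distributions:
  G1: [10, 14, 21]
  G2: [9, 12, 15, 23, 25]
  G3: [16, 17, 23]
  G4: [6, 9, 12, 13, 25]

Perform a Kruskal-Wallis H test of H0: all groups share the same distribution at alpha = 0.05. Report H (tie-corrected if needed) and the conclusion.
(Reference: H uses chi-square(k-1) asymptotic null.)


Step 1: Combine all N = 16 observations and assign midranks.
sorted (value, group, rank): (6,G4,1), (9,G2,2.5), (9,G4,2.5), (10,G1,4), (12,G2,5.5), (12,G4,5.5), (13,G4,7), (14,G1,8), (15,G2,9), (16,G3,10), (17,G3,11), (21,G1,12), (23,G2,13.5), (23,G3,13.5), (25,G2,15.5), (25,G4,15.5)
Step 2: Sum ranks within each group.
R_1 = 24 (n_1 = 3)
R_2 = 46 (n_2 = 5)
R_3 = 34.5 (n_3 = 3)
R_4 = 31.5 (n_4 = 5)
Step 3: H = 12/(N(N+1)) * sum(R_i^2/n_i) - 3(N+1)
     = 12/(16*17) * (24^2/3 + 46^2/5 + 34.5^2/3 + 31.5^2/5) - 3*17
     = 0.044118 * 1210.4 - 51
     = 2.400000.
Step 4: Ties present; correction factor C = 1 - 24/(16^3 - 16) = 0.994118. Corrected H = 2.400000 / 0.994118 = 2.414201.
Step 5: Under H0, H ~ chi^2(3); p-value = 0.490997.
Step 6: alpha = 0.05. fail to reject H0.

H = 2.4142, df = 3, p = 0.490997, fail to reject H0.


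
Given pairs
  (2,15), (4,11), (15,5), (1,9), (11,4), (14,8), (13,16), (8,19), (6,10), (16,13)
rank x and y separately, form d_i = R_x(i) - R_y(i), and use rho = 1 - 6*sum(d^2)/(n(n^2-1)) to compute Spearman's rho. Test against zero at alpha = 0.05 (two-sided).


Step 1: Rank x and y separately (midranks; no ties here).
rank(x): 2->2, 4->3, 15->9, 1->1, 11->6, 14->8, 13->7, 8->5, 6->4, 16->10
rank(y): 15->8, 11->6, 5->2, 9->4, 4->1, 8->3, 16->9, 19->10, 10->5, 13->7
Step 2: d_i = R_x(i) - R_y(i); compute d_i^2.
  (2-8)^2=36, (3-6)^2=9, (9-2)^2=49, (1-4)^2=9, (6-1)^2=25, (8-3)^2=25, (7-9)^2=4, (5-10)^2=25, (4-5)^2=1, (10-7)^2=9
sum(d^2) = 192.
Step 3: rho = 1 - 6*192 / (10*(10^2 - 1)) = 1 - 1152/990 = -0.163636.
Step 4: Under H0, t = rho * sqrt((n-2)/(1-rho^2)) = -0.4692 ~ t(8).
Step 5: Two-sided p-value from the t-distribution with 8 df = 0.651477.
Step 6: alpha = 0.05. fail to reject H0.

rho = -0.1636, p = 0.651477, fail to reject H0 at alpha = 0.05.


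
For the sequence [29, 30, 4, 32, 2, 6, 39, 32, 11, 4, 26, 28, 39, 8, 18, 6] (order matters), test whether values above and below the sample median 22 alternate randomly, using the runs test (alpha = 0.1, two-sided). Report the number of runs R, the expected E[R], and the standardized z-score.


Step 1: Compute median = 22; label A = above, B = below.
Labels in order: AABABBAABBAAABBB  (n_A = 8, n_B = 8)
Step 2: Count runs R = 8.
Step 3: Under H0 (random ordering), E[R] = 2*n_A*n_B/(n_A+n_B) + 1 = 2*8*8/16 + 1 = 9.0000.
        Var[R] = 2*n_A*n_B*(2*n_A*n_B - n_A - n_B) / ((n_A+n_B)^2 * (n_A+n_B-1)) = 14336/3840 = 3.7333.
        SD[R] = 1.9322.
Step 4: Continuity-corrected z = (R + 0.5 - E[R]) / SD[R] = (8 + 0.5 - 9.0000) / 1.9322 = -0.2588.
Step 5: Two-sided p-value via normal approximation = 2*(1 - Phi(|z|)) = 0.795809.
Step 6: alpha = 0.1. fail to reject H0.

R = 8, z = -0.2588, p = 0.795809, fail to reject H0.


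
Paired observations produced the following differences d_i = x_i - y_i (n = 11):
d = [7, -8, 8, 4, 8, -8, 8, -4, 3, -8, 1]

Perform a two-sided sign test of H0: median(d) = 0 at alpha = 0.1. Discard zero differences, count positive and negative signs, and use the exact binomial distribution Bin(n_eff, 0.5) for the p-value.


Step 1: Discard zero differences. Original n = 11; n_eff = number of nonzero differences = 11.
Nonzero differences (with sign): +7, -8, +8, +4, +8, -8, +8, -4, +3, -8, +1
Step 2: Count signs: positive = 7, negative = 4.
Step 3: Under H0: P(positive) = 0.5, so the number of positives S ~ Bin(11, 0.5).
Step 4: Two-sided exact p-value = sum of Bin(11,0.5) probabilities at or below the observed probability = 0.548828.
Step 5: alpha = 0.1. fail to reject H0.

n_eff = 11, pos = 7, neg = 4, p = 0.548828, fail to reject H0.


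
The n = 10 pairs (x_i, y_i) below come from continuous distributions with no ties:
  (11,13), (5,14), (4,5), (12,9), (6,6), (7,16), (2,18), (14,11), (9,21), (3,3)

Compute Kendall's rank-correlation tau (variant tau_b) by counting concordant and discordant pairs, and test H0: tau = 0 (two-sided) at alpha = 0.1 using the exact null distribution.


Step 1: Enumerate the 45 unordered pairs (i,j) with i<j and classify each by sign(x_j-x_i) * sign(y_j-y_i).
  (1,2):dx=-6,dy=+1->D; (1,3):dx=-7,dy=-8->C; (1,4):dx=+1,dy=-4->D; (1,5):dx=-5,dy=-7->C
  (1,6):dx=-4,dy=+3->D; (1,7):dx=-9,dy=+5->D; (1,8):dx=+3,dy=-2->D; (1,9):dx=-2,dy=+8->D
  (1,10):dx=-8,dy=-10->C; (2,3):dx=-1,dy=-9->C; (2,4):dx=+7,dy=-5->D; (2,5):dx=+1,dy=-8->D
  (2,6):dx=+2,dy=+2->C; (2,7):dx=-3,dy=+4->D; (2,8):dx=+9,dy=-3->D; (2,9):dx=+4,dy=+7->C
  (2,10):dx=-2,dy=-11->C; (3,4):dx=+8,dy=+4->C; (3,5):dx=+2,dy=+1->C; (3,6):dx=+3,dy=+11->C
  (3,7):dx=-2,dy=+13->D; (3,8):dx=+10,dy=+6->C; (3,9):dx=+5,dy=+16->C; (3,10):dx=-1,dy=-2->C
  (4,5):dx=-6,dy=-3->C; (4,6):dx=-5,dy=+7->D; (4,7):dx=-10,dy=+9->D; (4,8):dx=+2,dy=+2->C
  (4,9):dx=-3,dy=+12->D; (4,10):dx=-9,dy=-6->C; (5,6):dx=+1,dy=+10->C; (5,7):dx=-4,dy=+12->D
  (5,8):dx=+8,dy=+5->C; (5,9):dx=+3,dy=+15->C; (5,10):dx=-3,dy=-3->C; (6,7):dx=-5,dy=+2->D
  (6,8):dx=+7,dy=-5->D; (6,9):dx=+2,dy=+5->C; (6,10):dx=-4,dy=-13->C; (7,8):dx=+12,dy=-7->D
  (7,9):dx=+7,dy=+3->C; (7,10):dx=+1,dy=-15->D; (8,9):dx=-5,dy=+10->D; (8,10):dx=-11,dy=-8->C
  (9,10):dx=-6,dy=-18->C
Step 2: C = 25, D = 20, total pairs = 45.
Step 3: tau = (C - D)/(n(n-1)/2) = (25 - 20)/45 = 0.111111.
Step 4: Exact two-sided p-value (enumerate n! = 3628800 permutations of y under H0): p = 0.727490.
Step 5: alpha = 0.1. fail to reject H0.

tau_b = 0.1111 (C=25, D=20), p = 0.727490, fail to reject H0.
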